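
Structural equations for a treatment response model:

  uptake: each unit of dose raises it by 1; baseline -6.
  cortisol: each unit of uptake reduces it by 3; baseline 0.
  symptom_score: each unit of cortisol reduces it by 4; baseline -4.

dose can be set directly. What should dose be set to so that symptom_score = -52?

dose = 2

Substituting into the cortisol equation gives cortisol = -3*dose + 18.
Substituting into the symptom_score equation gives symptom_score = 12*dose - 76.
Solve 12*dose - 76 = -52: dose = (-52 + 76) / 12 = 2.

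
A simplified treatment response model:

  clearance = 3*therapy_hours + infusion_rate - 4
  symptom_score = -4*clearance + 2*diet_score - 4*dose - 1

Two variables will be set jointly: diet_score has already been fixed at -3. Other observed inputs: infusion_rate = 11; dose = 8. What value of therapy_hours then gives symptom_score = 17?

With diet_score held at -3:
Substituting into the clearance equation gives clearance = 3*therapy_hours + 7.
Substituting into the symptom_score equation gives symptom_score = -12*therapy_hours - 67.
Solve -12*therapy_hours - 67 = 17: therapy_hours = (17 + 67) / -12 = -7.

therapy_hours = -7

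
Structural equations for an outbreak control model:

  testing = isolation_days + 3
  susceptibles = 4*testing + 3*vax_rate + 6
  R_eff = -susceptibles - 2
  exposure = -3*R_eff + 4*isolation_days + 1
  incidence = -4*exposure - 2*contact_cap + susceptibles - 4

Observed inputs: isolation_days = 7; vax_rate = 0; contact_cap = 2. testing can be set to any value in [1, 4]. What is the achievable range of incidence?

-390 to -258

Intervening on testing fixes its value directly, overriding its dependence on isolation_days.
Substituting into the susceptibles equation gives susceptibles = 4*testing + 6.
Substituting into the R_eff equation gives R_eff = -4*testing - 8.
Substituting into the exposure equation gives exposure = 12*testing + 53.
Substituting into the incidence equation gives incidence = -44*testing - 214.
Linear in testing, so extremes are at the endpoints: testing = 1 gives incidence = -258; testing = 4 gives incidence = -390.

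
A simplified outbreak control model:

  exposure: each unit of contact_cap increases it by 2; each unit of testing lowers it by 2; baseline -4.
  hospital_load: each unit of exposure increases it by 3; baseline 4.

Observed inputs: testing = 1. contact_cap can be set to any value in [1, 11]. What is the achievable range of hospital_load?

-8 to 52

Substituting into the exposure equation gives exposure = 2*contact_cap - 6.
hospital_load becomes 6*contact_cap - 14.
Linear in contact_cap, so extremes are at the endpoints: contact_cap = 1 gives hospital_load = -8; contact_cap = 11 gives hospital_load = 52.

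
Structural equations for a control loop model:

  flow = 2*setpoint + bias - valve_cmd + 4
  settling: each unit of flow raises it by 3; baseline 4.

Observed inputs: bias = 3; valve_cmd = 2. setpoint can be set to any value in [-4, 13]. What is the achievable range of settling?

-5 to 97

Substituting into the flow equation gives flow = 2*setpoint + 5.
settling becomes 6*setpoint + 19.
Linear in setpoint, so extremes are at the endpoints: setpoint = -4 gives settling = -5; setpoint = 13 gives settling = 97.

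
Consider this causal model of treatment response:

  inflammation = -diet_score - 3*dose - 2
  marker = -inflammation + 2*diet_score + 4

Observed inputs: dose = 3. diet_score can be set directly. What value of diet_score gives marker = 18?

diet_score = 1

Substituting into the inflammation equation gives inflammation = -diet_score - 11.
This gives marker = 3*diet_score + 15.
Solve 3*diet_score + 15 = 18: diet_score = (18 - 15) / 3 = 1.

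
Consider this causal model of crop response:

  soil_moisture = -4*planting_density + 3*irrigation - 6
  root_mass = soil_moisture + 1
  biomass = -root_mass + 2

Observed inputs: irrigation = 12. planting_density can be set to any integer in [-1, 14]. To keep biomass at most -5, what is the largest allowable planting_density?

Substituting into the soil_moisture equation gives soil_moisture = -4*planting_density + 30.
This gives root_mass = -4*planting_density + 31.
Substituting into the biomass equation gives biomass = 4*planting_density - 29.
Require 4*planting_density - 29 ≤ -5, so planting_density ≤ 6.
The largest integer in [-1, 14] satisfying this is 6.

planting_density = 6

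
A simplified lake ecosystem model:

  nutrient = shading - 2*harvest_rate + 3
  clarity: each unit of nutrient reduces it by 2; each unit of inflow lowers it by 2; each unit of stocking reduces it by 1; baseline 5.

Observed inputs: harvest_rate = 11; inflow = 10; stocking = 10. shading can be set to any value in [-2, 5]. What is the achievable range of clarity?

Substituting into the nutrient equation gives nutrient = shading - 19.
Substituting into the clarity equation gives clarity = -2*shading + 13.
Linear in shading, so extremes are at the endpoints: shading = -2 gives clarity = 17; shading = 5 gives clarity = 3.

3 to 17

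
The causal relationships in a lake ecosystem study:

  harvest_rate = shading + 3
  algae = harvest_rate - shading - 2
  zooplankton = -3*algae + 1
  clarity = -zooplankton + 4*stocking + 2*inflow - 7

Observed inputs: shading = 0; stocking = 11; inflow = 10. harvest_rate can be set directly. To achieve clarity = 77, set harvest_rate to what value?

Intervening on harvest_rate fixes its value directly, overriding its dependence on shading.
Substituting into the algae equation gives algae = harvest_rate - 2.
Substituting into the zooplankton equation gives zooplankton = -3*harvest_rate + 7.
So clarity = 3*harvest_rate + 50.
Solve 3*harvest_rate + 50 = 77: harvest_rate = (77 - 50) / 3 = 9.

harvest_rate = 9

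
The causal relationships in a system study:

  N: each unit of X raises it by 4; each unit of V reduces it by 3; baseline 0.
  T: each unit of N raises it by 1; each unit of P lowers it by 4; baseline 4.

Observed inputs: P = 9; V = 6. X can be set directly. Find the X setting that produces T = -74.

X = -6

Substituting into the N equation gives N = 4*X - 18.
T becomes 4*X - 50.
Solve 4*X - 50 = -74: X = (-74 + 50) / 4 = -6.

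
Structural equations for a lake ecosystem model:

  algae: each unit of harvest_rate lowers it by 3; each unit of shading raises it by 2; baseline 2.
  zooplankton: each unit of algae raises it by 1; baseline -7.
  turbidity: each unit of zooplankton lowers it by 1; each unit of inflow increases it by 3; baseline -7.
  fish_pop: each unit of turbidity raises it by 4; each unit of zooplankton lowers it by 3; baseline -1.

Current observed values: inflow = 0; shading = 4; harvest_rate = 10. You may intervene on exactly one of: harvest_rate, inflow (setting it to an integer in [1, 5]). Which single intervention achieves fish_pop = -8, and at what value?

set harvest_rate = 2

Intervening on harvest_rate: with other inputs at their observed values, fish_pop = 21*harvest_rate - 50. Solving for -8 gives harvest_rate = 2, within [1, 5].
Intervening on inflow: fish_pop = 12*inflow + 160. Reaching -8 requires inflow = -14, outside [1, 5].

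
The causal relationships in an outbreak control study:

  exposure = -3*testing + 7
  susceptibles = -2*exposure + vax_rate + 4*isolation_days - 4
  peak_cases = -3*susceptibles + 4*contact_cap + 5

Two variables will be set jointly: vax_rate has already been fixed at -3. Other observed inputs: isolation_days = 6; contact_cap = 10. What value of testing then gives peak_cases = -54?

With vax_rate held at -3:
Substituting into the susceptibles equation gives susceptibles = 6*testing + 3.
Substituting into the peak_cases equation gives peak_cases = -18*testing + 36.
Solve -18*testing + 36 = -54: testing = (-54 - 36) / -18 = 5.

testing = 5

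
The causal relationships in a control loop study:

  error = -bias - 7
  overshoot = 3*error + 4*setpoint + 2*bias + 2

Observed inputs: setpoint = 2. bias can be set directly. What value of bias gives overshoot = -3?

bias = -8

Substituting into the overshoot equation gives overshoot = -bias - 11.
Solve -bias - 11 = -3: bias = (-3 + 11) / -1 = -8.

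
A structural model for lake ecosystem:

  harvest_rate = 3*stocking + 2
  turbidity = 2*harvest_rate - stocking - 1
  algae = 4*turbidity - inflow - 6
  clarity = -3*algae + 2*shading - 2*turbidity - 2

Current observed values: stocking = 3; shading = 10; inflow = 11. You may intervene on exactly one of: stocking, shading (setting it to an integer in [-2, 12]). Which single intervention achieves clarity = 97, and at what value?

Intervening on stocking: with other inputs at their observed values, clarity = -70*stocking + 27. Solving for 97 gives stocking = -1, within [-2, 12].
Intervening on shading: clarity = 2*shading - 203. Reaching 97 requires shading = 150, outside [-2, 12].

set stocking = -1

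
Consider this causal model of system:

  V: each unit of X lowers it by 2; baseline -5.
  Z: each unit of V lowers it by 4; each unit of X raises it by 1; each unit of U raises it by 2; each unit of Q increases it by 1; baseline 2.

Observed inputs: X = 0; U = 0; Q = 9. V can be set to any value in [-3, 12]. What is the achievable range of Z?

-37 to 23

Intervening on V fixes its value directly, overriding its dependence on X.
Substituting into the Z equation gives Z = -4*V + 11.
Linear in V, so extremes are at the endpoints: V = -3 gives Z = 23; V = 12 gives Z = -37.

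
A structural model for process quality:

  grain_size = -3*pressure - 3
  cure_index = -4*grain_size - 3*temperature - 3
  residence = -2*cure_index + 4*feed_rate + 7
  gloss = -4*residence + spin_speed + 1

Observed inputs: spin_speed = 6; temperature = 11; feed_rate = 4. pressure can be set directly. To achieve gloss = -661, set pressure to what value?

Substituting into the cure_index equation gives cure_index = 12*pressure - 24.
This gives residence = -24*pressure + 71.
gloss becomes 96*pressure - 277.
Solve 96*pressure - 277 = -661: pressure = (-661 + 277) / 96 = -4.

pressure = -4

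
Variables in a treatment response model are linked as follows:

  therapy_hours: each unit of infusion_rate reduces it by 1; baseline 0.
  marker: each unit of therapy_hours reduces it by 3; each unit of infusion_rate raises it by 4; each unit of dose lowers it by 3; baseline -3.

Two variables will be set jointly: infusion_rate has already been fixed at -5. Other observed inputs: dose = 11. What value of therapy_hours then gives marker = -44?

With infusion_rate held at -5:
Intervening on therapy_hours fixes its value directly, overriding its dependence on infusion_rate.
Substituting into the marker equation gives marker = -3*therapy_hours - 56.
Solve -3*therapy_hours - 56 = -44: therapy_hours = (-44 + 56) / -3 = -4.

therapy_hours = -4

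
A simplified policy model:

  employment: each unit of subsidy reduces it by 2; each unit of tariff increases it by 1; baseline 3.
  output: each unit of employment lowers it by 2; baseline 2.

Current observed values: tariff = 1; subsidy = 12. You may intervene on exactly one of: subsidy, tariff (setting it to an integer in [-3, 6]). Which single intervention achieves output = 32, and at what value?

set tariff = 6

Intervening on subsidy: output = 4*subsidy - 6. Reaching 32 requires subsidy = 19/2, not an integer.
Intervening on tariff: with other inputs at their observed values, output = -2*tariff + 44. Solving for 32 gives tariff = 6, within [-3, 6].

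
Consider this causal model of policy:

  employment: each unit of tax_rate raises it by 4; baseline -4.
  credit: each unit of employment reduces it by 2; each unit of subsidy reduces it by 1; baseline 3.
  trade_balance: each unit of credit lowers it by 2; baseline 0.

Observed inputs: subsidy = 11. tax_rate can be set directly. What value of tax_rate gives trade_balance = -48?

Substituting into the credit equation gives credit = -8*tax_rate.
trade_balance becomes 16*tax_rate.
Solve 16*tax_rate = -48: tax_rate = -48 / 16 = -3.

tax_rate = -3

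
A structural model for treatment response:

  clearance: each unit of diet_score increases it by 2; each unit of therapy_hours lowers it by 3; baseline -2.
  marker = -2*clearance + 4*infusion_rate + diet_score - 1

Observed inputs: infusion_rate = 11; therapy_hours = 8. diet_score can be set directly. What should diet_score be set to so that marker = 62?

diet_score = 11

Substituting into the clearance equation gives clearance = 2*diet_score - 26.
Substituting into the marker equation gives marker = -3*diet_score + 95.
Solve -3*diet_score + 95 = 62: diet_score = (62 - 95) / -3 = 11.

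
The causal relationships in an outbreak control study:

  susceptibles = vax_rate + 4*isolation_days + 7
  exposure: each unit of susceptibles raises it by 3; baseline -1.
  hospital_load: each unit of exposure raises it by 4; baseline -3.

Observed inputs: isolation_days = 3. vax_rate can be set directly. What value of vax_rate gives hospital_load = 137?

Substituting into the susceptibles equation gives susceptibles = vax_rate + 19.
exposure becomes 3*vax_rate + 56.
This gives hospital_load = 12*vax_rate + 221.
Solve 12*vax_rate + 221 = 137: vax_rate = (137 - 221) / 12 = -7.

vax_rate = -7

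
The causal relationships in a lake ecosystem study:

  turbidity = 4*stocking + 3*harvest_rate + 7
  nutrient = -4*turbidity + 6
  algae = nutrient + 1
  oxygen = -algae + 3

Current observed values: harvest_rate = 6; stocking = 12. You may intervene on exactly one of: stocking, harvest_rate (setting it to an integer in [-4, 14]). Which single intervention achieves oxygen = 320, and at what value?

Intervening on stocking: with other inputs at their observed values, oxygen = 16*stocking + 96. Solving for 320 gives stocking = 14, within [-4, 14].
Intervening on harvest_rate: oxygen = 12*harvest_rate + 216. Reaching 320 requires harvest_rate = 26/3, not an integer.

set stocking = 14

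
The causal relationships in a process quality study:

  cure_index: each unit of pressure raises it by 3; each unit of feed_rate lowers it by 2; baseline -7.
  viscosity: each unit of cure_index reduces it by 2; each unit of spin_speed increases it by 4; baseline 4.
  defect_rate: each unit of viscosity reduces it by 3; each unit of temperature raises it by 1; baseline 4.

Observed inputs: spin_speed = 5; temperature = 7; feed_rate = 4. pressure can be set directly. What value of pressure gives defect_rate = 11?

pressure = 9

Substituting into the cure_index equation gives cure_index = 3*pressure - 15.
viscosity becomes -6*pressure + 54.
So defect_rate = 18*pressure - 151.
Solve 18*pressure - 151 = 11: pressure = (11 + 151) / 18 = 9.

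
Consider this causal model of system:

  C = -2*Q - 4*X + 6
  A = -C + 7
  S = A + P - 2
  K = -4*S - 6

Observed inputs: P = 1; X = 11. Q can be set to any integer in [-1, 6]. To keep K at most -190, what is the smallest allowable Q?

Substituting into the C equation gives C = -2*Q - 38.
A becomes 2*Q + 45.
Substituting into the S equation gives S = 2*Q + 44.
So K = -8*Q - 182.
Require -8*Q - 182 ≤ -190, so Q ≥ 1.
The smallest integer in [-1, 6] satisfying this is 1.

Q = 1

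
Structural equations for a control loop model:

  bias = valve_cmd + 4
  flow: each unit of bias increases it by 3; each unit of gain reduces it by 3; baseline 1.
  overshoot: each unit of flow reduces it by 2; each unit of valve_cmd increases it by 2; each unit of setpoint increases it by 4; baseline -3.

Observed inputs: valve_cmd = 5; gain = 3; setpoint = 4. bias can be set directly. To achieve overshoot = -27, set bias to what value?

Intervening on bias fixes its value directly, overriding its dependence on valve_cmd.
Substituting into the flow equation gives flow = 3*bias - 8.
Substituting into the overshoot equation gives overshoot = -6*bias + 39.
Solve -6*bias + 39 = -27: bias = (-27 - 39) / -6 = 11.

bias = 11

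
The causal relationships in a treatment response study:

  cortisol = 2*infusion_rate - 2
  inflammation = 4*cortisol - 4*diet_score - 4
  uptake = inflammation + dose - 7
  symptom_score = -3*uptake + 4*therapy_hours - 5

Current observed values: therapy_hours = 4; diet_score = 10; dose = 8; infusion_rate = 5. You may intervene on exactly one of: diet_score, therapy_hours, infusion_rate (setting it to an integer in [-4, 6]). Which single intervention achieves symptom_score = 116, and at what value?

Intervening on diet_score: symptom_score = 12*diet_score - 76. Reaching 116 requires diet_score = 16, outside [-4, 6].
Intervening on therapy_hours: symptom_score = 4*therapy_hours + 28. Reaching 116 requires therapy_hours = 22, outside [-4, 6].
Intervening on infusion_rate: with other inputs at their observed values, symptom_score = -24*infusion_rate + 164. Solving for 116 gives infusion_rate = 2, within [-4, 6].

set infusion_rate = 2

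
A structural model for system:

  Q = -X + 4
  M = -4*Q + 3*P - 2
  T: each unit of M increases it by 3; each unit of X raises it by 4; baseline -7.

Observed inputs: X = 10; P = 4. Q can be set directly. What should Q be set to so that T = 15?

Intervening on Q fixes its value directly, overriding its dependence on X.
Substituting into the M equation gives M = -4*Q + 10.
Substituting into the T equation gives T = -12*Q + 63.
Solve -12*Q + 63 = 15: Q = (15 - 63) / -12 = 4.

Q = 4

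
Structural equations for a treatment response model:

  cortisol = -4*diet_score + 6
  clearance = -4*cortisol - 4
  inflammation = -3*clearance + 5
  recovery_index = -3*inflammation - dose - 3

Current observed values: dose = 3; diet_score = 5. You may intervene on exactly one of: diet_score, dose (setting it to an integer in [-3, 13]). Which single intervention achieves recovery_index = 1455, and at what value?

Intervening on diet_score: with other inputs at their observed values, recovery_index = 144*diet_score - 273. Solving for 1455 gives diet_score = 12, within [-3, 13].
Intervening on dose: recovery_index = -dose + 450. Reaching 1455 requires dose = -1005, outside [-3, 13].

set diet_score = 12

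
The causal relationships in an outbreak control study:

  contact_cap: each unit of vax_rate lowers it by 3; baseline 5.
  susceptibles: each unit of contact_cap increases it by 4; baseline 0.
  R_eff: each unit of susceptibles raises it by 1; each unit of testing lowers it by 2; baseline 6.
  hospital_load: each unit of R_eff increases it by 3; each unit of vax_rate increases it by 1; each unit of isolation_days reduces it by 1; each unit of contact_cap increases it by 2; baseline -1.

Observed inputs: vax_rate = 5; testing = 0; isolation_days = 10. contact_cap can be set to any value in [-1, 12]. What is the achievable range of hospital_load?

Intervening on contact_cap fixes its value directly, overriding its dependence on vax_rate.
Substituting into the R_eff equation gives R_eff = 4*contact_cap + 6.
Substituting into the hospital_load equation gives hospital_load = 14*contact_cap + 12.
Linear in contact_cap, so extremes are at the endpoints: contact_cap = -1 gives hospital_load = -2; contact_cap = 12 gives hospital_load = 180.

-2 to 180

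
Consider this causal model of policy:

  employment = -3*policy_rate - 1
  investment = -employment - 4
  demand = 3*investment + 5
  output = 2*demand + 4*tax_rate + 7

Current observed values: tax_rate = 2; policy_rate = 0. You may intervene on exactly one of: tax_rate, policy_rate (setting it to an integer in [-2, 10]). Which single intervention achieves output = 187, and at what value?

set policy_rate = 10

Intervening on tax_rate: output = 4*tax_rate - 1. Reaching 187 requires tax_rate = 47, outside [-2, 10].
Intervening on policy_rate: with other inputs at their observed values, output = 18*policy_rate + 7. Solving for 187 gives policy_rate = 10, within [-2, 10].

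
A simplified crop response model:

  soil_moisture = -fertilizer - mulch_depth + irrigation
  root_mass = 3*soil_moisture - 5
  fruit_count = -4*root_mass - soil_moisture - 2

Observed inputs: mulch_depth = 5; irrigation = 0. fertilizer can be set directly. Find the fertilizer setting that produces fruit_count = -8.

fertilizer = -7

Substituting into the soil_moisture equation gives soil_moisture = -fertilizer - 5.
So root_mass = -3*fertilizer - 20.
Substituting into the fruit_count equation gives fruit_count = 13*fertilizer + 83.
Solve 13*fertilizer + 83 = -8: fertilizer = (-8 - 83) / 13 = -7.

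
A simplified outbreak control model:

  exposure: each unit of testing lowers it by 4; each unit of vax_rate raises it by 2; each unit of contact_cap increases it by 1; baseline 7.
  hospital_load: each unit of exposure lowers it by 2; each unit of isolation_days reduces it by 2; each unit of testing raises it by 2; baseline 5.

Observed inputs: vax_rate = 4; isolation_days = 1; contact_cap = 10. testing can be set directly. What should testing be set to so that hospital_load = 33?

testing = 8

Substituting into the exposure equation gives exposure = -4*testing + 25.
So hospital_load = 10*testing - 47.
Solve 10*testing - 47 = 33: testing = (33 + 47) / 10 = 8.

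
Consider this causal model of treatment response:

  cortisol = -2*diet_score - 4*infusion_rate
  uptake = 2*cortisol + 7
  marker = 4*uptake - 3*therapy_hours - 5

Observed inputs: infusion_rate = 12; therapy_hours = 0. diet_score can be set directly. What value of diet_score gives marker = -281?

Substituting into the cortisol equation gives cortisol = -2*diet_score - 48.
Substituting into the uptake equation gives uptake = -4*diet_score - 89.
So marker = -16*diet_score - 361.
Solve -16*diet_score - 361 = -281: diet_score = (-281 + 361) / -16 = -5.

diet_score = -5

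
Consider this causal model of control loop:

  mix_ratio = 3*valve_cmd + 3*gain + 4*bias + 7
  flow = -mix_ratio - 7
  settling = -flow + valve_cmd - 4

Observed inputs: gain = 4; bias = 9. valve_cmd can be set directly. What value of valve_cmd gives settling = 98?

valve_cmd = 10

Substituting into the mix_ratio equation gives mix_ratio = 3*valve_cmd + 55.
Substituting into the flow equation gives flow = -3*valve_cmd - 62.
Substituting into the settling equation gives settling = 4*valve_cmd + 58.
Solve 4*valve_cmd + 58 = 98: valve_cmd = (98 - 58) / 4 = 10.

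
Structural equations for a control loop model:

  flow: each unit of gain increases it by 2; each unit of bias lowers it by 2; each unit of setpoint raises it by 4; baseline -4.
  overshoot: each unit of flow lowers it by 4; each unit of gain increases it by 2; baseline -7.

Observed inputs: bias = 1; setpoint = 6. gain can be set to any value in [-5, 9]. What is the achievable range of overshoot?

-133 to -49

Substituting into the flow equation gives flow = 2*gain + 18.
This gives overshoot = -6*gain - 79.
Linear in gain, so extremes are at the endpoints: gain = -5 gives overshoot = -49; gain = 9 gives overshoot = -133.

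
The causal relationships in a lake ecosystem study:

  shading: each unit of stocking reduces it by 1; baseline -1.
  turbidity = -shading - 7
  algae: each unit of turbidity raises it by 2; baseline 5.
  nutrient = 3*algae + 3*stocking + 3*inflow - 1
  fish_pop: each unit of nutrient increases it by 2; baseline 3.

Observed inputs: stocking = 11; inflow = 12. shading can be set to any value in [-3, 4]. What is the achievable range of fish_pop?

37 to 121

Intervening on shading fixes its value directly, overriding its dependence on stocking.
Substituting into the algae equation gives algae = -2*shading - 9.
Substituting into the nutrient equation gives nutrient = -6*shading + 41.
Substituting into the fish_pop equation gives fish_pop = -12*shading + 85.
Linear in shading, so extremes are at the endpoints: shading = -3 gives fish_pop = 121; shading = 4 gives fish_pop = 37.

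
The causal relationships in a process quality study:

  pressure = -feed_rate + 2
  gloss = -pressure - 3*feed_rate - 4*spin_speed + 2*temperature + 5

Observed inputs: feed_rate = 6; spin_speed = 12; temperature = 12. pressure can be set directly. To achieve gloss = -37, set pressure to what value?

pressure = 0

Intervening on pressure fixes its value directly, overriding its dependence on feed_rate.
Substituting into the gloss equation gives gloss = -pressure - 37.
Solve -pressure - 37 = -37: pressure = (-37 + 37) / -1 = 0.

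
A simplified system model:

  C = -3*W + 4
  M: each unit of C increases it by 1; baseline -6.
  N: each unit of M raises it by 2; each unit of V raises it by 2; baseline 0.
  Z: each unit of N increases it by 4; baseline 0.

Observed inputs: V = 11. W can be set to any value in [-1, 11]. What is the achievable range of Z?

Substituting into the M equation gives M = -3*W - 2.
Substituting into the N equation gives N = -6*W + 18.
This gives Z = -24*W + 72.
Linear in W, so extremes are at the endpoints: W = -1 gives Z = 96; W = 11 gives Z = -192.

-192 to 96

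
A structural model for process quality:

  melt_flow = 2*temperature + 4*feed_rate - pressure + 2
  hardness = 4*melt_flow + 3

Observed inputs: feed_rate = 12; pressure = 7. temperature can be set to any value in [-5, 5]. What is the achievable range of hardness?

Substituting into the melt_flow equation gives melt_flow = 2*temperature + 43.
Substituting into the hardness equation gives hardness = 8*temperature + 175.
Linear in temperature, so extremes are at the endpoints: temperature = -5 gives hardness = 135; temperature = 5 gives hardness = 215.

135 to 215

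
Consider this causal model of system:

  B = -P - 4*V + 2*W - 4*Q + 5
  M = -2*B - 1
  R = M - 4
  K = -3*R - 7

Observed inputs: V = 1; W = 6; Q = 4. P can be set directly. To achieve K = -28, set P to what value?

P = 3

Substituting into the B equation gives B = -P - 3.
Substituting into the M equation gives M = 2*P + 5.
Substituting into the R equation gives R = 2*P + 1.
So K = -6*P - 10.
Solve -6*P - 10 = -28: P = (-28 + 10) / -6 = 3.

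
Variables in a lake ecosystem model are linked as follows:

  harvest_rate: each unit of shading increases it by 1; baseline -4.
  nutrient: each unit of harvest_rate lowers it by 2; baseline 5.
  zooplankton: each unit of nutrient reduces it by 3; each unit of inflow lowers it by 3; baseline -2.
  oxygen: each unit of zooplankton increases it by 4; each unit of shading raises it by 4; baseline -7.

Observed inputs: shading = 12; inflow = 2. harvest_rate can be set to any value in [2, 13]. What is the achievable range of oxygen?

-3 to 261

Intervening on harvest_rate fixes its value directly, overriding its dependence on shading.
Substituting into the zooplankton equation gives zooplankton = 6*harvest_rate - 23.
This gives oxygen = 24*harvest_rate - 51.
Linear in harvest_rate, so extremes are at the endpoints: harvest_rate = 2 gives oxygen = -3; harvest_rate = 13 gives oxygen = 261.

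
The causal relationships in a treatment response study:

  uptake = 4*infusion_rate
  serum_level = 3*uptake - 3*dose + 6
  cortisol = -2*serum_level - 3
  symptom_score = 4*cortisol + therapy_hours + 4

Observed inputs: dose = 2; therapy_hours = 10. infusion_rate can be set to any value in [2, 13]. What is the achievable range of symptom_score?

-1246 to -190

Substituting into the serum_level equation gives serum_level = 12*infusion_rate.
So cortisol = -24*infusion_rate - 3.
Substituting into the symptom_score equation gives symptom_score = -96*infusion_rate + 2.
Linear in infusion_rate, so extremes are at the endpoints: infusion_rate = 2 gives symptom_score = -190; infusion_rate = 13 gives symptom_score = -1246.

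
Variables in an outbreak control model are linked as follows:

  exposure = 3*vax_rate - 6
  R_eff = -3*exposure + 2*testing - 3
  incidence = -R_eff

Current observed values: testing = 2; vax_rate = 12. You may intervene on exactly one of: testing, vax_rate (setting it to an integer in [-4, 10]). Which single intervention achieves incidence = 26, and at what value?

set vax_rate = 5

Intervening on testing: incidence = -2*testing + 93. Reaching 26 requires testing = 67/2, not an integer.
Intervening on vax_rate: with other inputs at their observed values, incidence = 9*vax_rate - 19. Solving for 26 gives vax_rate = 5, within [-4, 10].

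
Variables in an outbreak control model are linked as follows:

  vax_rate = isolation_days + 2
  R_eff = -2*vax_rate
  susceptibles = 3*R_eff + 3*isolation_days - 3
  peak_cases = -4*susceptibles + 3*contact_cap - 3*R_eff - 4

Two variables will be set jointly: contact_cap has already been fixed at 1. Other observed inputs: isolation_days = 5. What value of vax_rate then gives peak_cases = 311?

With contact_cap held at 1:
Intervening on vax_rate fixes its value directly, overriding its dependence on isolation_days.
Substituting into the susceptibles equation gives susceptibles = -6*vax_rate + 12.
Substituting into the peak_cases equation gives peak_cases = 30*vax_rate - 49.
Solve 30*vax_rate - 49 = 311: vax_rate = (311 + 49) / 30 = 12.

vax_rate = 12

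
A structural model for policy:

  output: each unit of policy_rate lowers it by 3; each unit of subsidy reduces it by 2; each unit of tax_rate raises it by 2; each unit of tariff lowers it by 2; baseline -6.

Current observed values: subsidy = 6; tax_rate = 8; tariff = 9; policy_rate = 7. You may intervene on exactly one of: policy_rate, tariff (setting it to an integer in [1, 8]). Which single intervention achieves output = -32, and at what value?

Intervening on policy_rate: with other inputs at their observed values, output = -3*policy_rate - 20. Solving for -32 gives policy_rate = 4, within [1, 8].
Intervening on tariff: output = -2*tariff - 23. Reaching -32 requires tariff = 9/2, not an integer.

set policy_rate = 4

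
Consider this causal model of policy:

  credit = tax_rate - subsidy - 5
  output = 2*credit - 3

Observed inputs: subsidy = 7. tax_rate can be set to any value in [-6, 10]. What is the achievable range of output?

-39 to -7

Substituting into the credit equation gives credit = tax_rate - 12.
So output = 2*tax_rate - 27.
Linear in tax_rate, so extremes are at the endpoints: tax_rate = -6 gives output = -39; tax_rate = 10 gives output = -7.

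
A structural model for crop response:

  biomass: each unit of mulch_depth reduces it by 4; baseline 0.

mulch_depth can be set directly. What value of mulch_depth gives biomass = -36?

mulch_depth = 9

Solve -4*mulch_depth = -36: mulch_depth = -36 / -4 = 9.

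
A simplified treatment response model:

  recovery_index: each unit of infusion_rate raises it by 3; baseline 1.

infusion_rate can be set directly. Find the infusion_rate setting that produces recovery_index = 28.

Solve 3*infusion_rate + 1 = 28: infusion_rate = (28 - 1) / 3 = 9.

infusion_rate = 9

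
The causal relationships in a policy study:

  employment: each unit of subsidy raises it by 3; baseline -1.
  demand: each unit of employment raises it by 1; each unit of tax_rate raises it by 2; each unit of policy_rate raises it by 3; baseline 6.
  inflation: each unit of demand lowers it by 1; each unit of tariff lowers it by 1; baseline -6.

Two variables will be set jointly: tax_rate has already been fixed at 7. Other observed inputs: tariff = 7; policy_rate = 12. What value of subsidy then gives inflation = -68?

With tax_rate held at 7:
Substituting into the demand equation gives demand = 3*subsidy + 55.
Substituting into the inflation equation gives inflation = -3*subsidy - 68.
Solve -3*subsidy - 68 = -68: subsidy = (-68 + 68) / -3 = 0.

subsidy = 0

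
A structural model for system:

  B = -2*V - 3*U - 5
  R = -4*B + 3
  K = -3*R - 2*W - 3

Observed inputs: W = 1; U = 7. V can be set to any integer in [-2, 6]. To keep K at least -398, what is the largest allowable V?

Substituting into the B equation gives B = -2*V - 26.
So R = 8*V + 107.
K becomes -24*V - 326.
Require -24*V - 326 ≥ -398, so V ≤ 3.
The largest integer in [-2, 6] satisfying this is 3.

V = 3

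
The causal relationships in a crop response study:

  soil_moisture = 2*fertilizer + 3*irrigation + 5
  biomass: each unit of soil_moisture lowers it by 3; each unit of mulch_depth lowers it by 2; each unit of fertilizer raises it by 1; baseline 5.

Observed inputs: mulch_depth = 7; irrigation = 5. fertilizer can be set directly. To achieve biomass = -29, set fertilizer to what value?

Substituting into the soil_moisture equation gives soil_moisture = 2*fertilizer + 20.
Substituting into the biomass equation gives biomass = -5*fertilizer - 69.
Solve -5*fertilizer - 69 = -29: fertilizer = (-29 + 69) / -5 = -8.

fertilizer = -8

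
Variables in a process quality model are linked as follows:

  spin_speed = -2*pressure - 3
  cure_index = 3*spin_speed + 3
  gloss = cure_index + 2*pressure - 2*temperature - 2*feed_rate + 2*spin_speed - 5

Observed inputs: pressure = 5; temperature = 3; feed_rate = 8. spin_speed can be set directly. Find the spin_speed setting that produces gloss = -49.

Intervening on spin_speed fixes its value directly, overriding its dependence on pressure.
Substituting into the gloss equation gives gloss = 5*spin_speed - 14.
Solve 5*spin_speed - 14 = -49: spin_speed = (-49 + 14) / 5 = -7.

spin_speed = -7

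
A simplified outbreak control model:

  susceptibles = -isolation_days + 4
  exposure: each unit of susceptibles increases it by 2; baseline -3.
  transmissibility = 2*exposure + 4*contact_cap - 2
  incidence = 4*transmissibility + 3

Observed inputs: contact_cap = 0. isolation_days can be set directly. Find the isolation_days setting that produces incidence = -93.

isolation_days = 8

Substituting into the exposure equation gives exposure = -2*isolation_days + 5.
So transmissibility = -4*isolation_days + 8.
Substituting into the incidence equation gives incidence = -16*isolation_days + 35.
Solve -16*isolation_days + 35 = -93: isolation_days = (-93 - 35) / -16 = 8.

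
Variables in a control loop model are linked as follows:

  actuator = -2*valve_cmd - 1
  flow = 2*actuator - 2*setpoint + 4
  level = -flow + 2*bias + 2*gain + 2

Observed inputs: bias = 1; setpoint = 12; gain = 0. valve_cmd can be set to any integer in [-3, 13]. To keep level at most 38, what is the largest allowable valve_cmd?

Substituting into the flow equation gives flow = -4*valve_cmd - 22.
level becomes 4*valve_cmd + 26.
Require 4*valve_cmd + 26 ≤ 38, so valve_cmd ≤ 3.
The largest integer in [-3, 13] satisfying this is 3.

valve_cmd = 3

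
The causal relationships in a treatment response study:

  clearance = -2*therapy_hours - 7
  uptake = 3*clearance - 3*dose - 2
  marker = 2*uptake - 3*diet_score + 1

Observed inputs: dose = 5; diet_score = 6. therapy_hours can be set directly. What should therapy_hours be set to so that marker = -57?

therapy_hours = -3

Substituting into the uptake equation gives uptake = -6*therapy_hours - 38.
Substituting into the marker equation gives marker = -12*therapy_hours - 93.
Solve -12*therapy_hours - 93 = -57: therapy_hours = (-57 + 93) / -12 = -3.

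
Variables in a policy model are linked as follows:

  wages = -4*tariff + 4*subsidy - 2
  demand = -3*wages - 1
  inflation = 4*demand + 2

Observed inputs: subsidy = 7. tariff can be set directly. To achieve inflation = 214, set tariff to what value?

tariff = 11

Substituting into the wages equation gives wages = -4*tariff + 26.
demand becomes 12*tariff - 79.
Substituting into the inflation equation gives inflation = 48*tariff - 314.
Solve 48*tariff - 314 = 214: tariff = (214 + 314) / 48 = 11.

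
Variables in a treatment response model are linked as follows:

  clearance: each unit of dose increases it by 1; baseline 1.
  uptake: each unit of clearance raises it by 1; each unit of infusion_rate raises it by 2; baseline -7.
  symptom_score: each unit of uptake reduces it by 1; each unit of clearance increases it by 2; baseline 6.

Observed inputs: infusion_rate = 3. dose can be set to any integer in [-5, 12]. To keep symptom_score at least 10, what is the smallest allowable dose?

dose = 2

Substituting into the uptake equation gives uptake = dose.
symptom_score becomes dose + 8.
Require dose + 8 ≥ 10, so dose ≥ 2.
The smallest integer in [-5, 12] satisfying this is 2.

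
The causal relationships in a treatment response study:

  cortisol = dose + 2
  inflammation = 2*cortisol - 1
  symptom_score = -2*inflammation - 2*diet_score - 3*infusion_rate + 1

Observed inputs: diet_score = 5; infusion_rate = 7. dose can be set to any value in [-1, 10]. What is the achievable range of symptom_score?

-76 to -32

Substituting into the inflammation equation gives inflammation = 2*dose + 3.
So symptom_score = -4*dose - 36.
Linear in dose, so extremes are at the endpoints: dose = -1 gives symptom_score = -32; dose = 10 gives symptom_score = -76.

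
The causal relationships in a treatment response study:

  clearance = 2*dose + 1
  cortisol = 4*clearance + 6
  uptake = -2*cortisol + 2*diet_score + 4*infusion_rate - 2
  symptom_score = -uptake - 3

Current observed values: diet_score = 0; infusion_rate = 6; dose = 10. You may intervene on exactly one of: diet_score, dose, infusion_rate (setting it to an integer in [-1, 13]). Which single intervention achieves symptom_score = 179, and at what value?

set infusion_rate = 0

Intervening on diet_score: symptom_score = -2*diet_score + 155. Reaching 179 requires diet_score = -12, outside [-1, 13].
Intervening on dose: symptom_score = 16*dose - 5. Reaching 179 requires dose = 23/2, not an integer.
Intervening on infusion_rate: with other inputs at their observed values, symptom_score = -4*infusion_rate + 179. Solving for 179 gives infusion_rate = 0, within [-1, 13].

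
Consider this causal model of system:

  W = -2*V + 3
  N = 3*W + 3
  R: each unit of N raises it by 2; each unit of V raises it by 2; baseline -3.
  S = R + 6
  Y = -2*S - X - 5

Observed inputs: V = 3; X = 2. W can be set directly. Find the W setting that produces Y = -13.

Intervening on W fixes its value directly, overriding its dependence on V.
Substituting into the R equation gives R = 6*W + 9.
So S = 6*W + 15.
Substituting into the Y equation gives Y = -12*W - 37.
Solve -12*W - 37 = -13: W = (-13 + 37) / -12 = -2.

W = -2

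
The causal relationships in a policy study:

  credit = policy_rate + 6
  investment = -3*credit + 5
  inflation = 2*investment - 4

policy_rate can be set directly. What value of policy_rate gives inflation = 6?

Substituting into the investment equation gives investment = -3*policy_rate - 13.
Substituting into the inflation equation gives inflation = -6*policy_rate - 30.
Solve -6*policy_rate - 30 = 6: policy_rate = (6 + 30) / -6 = -6.

policy_rate = -6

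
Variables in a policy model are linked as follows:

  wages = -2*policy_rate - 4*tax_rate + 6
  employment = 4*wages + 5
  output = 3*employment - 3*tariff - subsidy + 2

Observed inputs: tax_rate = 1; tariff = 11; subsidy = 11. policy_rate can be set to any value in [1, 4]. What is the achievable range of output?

-99 to -27

Substituting into the wages equation gives wages = -2*policy_rate + 2.
This gives employment = -8*policy_rate + 13.
So output = -24*policy_rate - 3.
Linear in policy_rate, so extremes are at the endpoints: policy_rate = 1 gives output = -27; policy_rate = 4 gives output = -99.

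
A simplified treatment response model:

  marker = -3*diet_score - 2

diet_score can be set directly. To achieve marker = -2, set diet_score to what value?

Solve -3*diet_score - 2 = -2: diet_score = (-2 + 2) / -3 = 0.

diet_score = 0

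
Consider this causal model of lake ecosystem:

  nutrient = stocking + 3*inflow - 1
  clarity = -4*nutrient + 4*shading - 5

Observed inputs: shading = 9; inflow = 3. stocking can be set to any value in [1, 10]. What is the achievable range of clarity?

Substituting into the nutrient equation gives nutrient = stocking + 8.
This gives clarity = -4*stocking - 1.
Linear in stocking, so extremes are at the endpoints: stocking = 1 gives clarity = -5; stocking = 10 gives clarity = -41.

-41 to -5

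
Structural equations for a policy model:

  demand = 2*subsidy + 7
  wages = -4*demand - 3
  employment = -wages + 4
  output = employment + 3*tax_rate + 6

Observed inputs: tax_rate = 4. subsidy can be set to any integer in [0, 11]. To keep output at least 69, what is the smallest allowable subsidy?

subsidy = 2

Substituting into the wages equation gives wages = -8*subsidy - 31.
Substituting into the employment equation gives employment = 8*subsidy + 35.
Substituting into the output equation gives output = 8*subsidy + 53.
Require 8*subsidy + 53 ≥ 69, so subsidy ≥ 2.
The smallest integer in [0, 11] satisfying this is 2.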